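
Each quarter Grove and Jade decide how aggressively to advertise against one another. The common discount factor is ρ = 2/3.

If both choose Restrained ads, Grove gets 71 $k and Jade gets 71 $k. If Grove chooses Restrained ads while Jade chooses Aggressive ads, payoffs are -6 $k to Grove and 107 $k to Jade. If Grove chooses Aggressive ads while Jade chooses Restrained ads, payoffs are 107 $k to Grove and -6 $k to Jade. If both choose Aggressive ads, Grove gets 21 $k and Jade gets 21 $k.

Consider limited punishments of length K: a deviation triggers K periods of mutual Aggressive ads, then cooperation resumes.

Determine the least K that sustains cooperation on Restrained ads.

2

No profitable deviation requires (71−21)(ρ+…+ρ^K) ≥ 107−71, i.e. ρ+…+ρ^K ≥ 18/25 ≈ 0.7200.
With ρ = 2/3, the partial sums are K=1: 0.6667, K=2: 1.1111.
K = 2 is the first length at which the sum reaches 0.7200.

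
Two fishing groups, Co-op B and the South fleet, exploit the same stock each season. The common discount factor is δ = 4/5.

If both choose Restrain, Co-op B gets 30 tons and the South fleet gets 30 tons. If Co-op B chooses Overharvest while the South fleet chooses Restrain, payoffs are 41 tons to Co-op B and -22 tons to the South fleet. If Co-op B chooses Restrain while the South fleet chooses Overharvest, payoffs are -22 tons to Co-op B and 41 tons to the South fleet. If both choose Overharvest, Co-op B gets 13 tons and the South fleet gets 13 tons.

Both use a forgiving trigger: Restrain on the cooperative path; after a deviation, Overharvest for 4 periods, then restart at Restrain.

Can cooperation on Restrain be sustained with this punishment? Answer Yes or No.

A one-shot deviation gives 41 now, then 13 for 4 periods, then back to 30.
Gain from deviating: (41−30) today; loss: (30−13) in each of the next 4 periods.
No-deviation condition: (30−13)(δ+…+δ^4) ≥ 41−30, i.e. δ+…+δ^4 ≥ 11/17.
At δ = 4/5: δ+…+δ^4 = 2.3616 ≥ 0.6471.
So cooperation is sustainable.

Yes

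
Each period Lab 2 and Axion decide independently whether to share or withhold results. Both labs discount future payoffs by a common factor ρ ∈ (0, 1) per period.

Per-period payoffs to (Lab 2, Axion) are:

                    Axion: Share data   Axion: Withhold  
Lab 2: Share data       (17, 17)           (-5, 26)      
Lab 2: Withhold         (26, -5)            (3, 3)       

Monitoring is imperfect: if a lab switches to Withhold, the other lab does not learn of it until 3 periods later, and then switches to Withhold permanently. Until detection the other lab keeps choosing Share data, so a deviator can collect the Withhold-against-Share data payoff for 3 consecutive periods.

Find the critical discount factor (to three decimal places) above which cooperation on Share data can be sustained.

0.731

A deviator earns 26 for 3 periods, then 3 forever; cooperating earns 17 forever. Multiplying the IC by (1−ρ):
17 ≥ 26(1−ρ^3) + 3ρ^3, so 23·ρ^3 ≥ 9 and ρ^3 ≥ 9/23.
ρ ≥ (9/23)^(1/3) ≈ 0.731.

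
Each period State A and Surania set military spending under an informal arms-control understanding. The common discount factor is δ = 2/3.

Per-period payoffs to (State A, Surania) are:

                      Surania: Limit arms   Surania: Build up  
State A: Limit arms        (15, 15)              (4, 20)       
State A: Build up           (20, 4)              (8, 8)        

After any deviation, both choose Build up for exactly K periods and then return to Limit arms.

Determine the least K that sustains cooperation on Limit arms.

2

IC: δ(1−δ^K)/(1−δ) ≥ (20−15)/(15−8) = 5/7.
With δ = 2/3: need 1 − δ^K ≥ 5/7·(1−2/3)/(2/3), i.e. δ^K ≤ 0.6429.
Since (2/3)^1 = 0.6667 and (2/3)^2 = 0.4444, the smallest such K is 2.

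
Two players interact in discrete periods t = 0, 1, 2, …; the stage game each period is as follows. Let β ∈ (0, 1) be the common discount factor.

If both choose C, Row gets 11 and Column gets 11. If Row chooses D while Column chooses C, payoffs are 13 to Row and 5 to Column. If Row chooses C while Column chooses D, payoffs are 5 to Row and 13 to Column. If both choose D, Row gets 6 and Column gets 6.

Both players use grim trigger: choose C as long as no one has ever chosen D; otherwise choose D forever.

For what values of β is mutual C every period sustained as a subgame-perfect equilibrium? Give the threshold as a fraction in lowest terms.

One-period gain from deviating is 13 − 11 = 2. The loss is 11 − 6 = 5 in every subsequent period, with present value 5·β/(1−β).
Deviation is unprofitable when 5·β/(1−β) ≥ 2, i.e. β/(1−β) ≥ 2/5.
Equivalently β ≥ 2/(2+5) = 2/7.

2/7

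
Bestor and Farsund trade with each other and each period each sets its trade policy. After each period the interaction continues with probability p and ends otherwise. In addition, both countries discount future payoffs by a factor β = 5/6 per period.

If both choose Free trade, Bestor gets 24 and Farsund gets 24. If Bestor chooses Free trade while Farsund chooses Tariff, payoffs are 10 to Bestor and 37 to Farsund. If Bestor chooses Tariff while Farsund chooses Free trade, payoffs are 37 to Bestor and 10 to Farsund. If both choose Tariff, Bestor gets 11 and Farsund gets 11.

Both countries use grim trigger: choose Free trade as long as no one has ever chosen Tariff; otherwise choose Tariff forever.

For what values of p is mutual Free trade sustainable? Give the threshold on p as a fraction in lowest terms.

Expected continuation weight on next period's payoff is β·p = 5/6·p, which plays the role of the discount factor.
Cooperation requires 5/6·p ≥ (37−24)/(37−11) = 1/2, hence p ≥ 3/5.

3/5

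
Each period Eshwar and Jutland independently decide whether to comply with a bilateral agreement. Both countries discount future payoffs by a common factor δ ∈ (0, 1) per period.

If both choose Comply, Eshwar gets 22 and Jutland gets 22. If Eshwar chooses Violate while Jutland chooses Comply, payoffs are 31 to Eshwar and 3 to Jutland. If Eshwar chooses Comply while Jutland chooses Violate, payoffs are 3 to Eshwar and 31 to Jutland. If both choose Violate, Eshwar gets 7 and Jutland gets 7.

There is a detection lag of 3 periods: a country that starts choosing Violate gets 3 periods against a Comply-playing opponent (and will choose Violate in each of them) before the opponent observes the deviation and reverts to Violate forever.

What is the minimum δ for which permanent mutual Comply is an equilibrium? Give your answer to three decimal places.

0.721

The best deviation is to choose Violate for all 3 undetected periods, earning 31 each, then 7 forever once detected.
Deviation value: 31(1−δ^3)/(1−δ) + 7δ^3/(1−δ); cooperation value: 22/(1−δ).
IC: 22 ≥ 31(1−δ^3) + 7δ^3 = 31 − 24δ^3.
So δ^3 ≥ 9/24 = 3/8, giving δ ≥ (3/8)^(1/3) ≈ 0.721.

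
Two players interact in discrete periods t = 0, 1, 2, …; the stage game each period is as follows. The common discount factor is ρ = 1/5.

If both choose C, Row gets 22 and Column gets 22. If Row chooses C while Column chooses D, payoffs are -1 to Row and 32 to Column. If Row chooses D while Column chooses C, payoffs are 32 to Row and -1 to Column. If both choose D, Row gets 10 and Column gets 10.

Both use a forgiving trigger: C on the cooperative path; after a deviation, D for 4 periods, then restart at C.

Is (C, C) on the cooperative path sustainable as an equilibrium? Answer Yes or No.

No

IC: ρ+…+ρ^4 ≥ (32−22)/(22−10) = 5/6.
At ρ = 1/5: partial sum = 0.2496 < 0.8333. Cooperation not sustainable.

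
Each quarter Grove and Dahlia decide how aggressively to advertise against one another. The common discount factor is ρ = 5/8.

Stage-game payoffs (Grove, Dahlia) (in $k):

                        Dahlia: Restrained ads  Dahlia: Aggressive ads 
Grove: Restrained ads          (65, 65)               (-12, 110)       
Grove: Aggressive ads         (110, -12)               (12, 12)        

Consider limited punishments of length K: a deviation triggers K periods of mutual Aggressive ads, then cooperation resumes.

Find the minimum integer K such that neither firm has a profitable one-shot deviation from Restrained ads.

2

No profitable deviation requires (65−12)(ρ+…+ρ^K) ≥ 110−65, i.e. ρ+…+ρ^K ≥ 45/53 ≈ 0.8491.
With ρ = 5/8, the partial sums are K=1: 0.6250, K=2: 1.0156.
K = 2 is the first length at which the sum reaches 0.8491.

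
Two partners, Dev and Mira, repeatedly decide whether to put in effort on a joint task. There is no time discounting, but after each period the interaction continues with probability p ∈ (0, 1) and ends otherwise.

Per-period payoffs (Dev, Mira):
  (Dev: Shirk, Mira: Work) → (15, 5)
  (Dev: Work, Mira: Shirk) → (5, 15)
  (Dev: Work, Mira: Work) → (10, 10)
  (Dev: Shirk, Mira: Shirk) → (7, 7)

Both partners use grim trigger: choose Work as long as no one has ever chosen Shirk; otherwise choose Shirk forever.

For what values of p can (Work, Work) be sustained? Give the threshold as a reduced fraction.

With no time discounting, the continuation probability p plays the role of the discount factor.
Grim-trigger IC: 10/(1−p) ≥ 15 + 7p/(1−p) ⇒ p ≥ (15−10)/(15−7) = 5/8.

5/8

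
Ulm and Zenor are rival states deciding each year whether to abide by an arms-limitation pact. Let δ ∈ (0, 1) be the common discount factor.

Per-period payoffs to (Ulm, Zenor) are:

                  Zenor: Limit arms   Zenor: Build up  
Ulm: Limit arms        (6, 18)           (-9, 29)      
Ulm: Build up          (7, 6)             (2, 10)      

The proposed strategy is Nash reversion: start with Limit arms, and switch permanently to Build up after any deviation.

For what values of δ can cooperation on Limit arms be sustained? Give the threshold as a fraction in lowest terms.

For Ulm: deviation gain 7−6 = 1, per-period punishment loss 6−2 = 4. IC gives δ ≥ 1/5.
For Zenor: gain 11, loss 8 per period, so δ ≥ 11/19.
The tighter constraint is Zenor's, so cooperation needs δ ≥ 11/19.

11/19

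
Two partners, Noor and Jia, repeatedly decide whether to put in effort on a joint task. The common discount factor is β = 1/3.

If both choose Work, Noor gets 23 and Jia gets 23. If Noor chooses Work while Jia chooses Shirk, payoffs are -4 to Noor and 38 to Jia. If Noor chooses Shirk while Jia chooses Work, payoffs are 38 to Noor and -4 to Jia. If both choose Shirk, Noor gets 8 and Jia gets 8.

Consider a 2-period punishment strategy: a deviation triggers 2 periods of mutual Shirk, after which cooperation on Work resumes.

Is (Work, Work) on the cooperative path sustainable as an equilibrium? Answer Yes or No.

No

A one-shot deviation gives 38 now, then 8 for 2 periods, then back to 23.
Gain from deviating: (38−23) today; loss: (23−8) in each of the next 2 periods.
No-deviation condition: (23−8)(β+…+β^2) ≥ 38−23, i.e. β+…+β^2 ≥ 1.
At β = 1/3: β+…+β^2 = 0.4444 < 1.0000.
So cooperation is not sustainable.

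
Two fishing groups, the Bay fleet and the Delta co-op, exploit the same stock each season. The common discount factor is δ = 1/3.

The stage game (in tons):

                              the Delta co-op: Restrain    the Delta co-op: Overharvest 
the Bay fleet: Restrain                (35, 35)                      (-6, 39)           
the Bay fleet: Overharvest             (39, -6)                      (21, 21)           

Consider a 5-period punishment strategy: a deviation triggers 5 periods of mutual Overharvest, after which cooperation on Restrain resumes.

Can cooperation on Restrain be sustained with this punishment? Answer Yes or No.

Yes

A one-shot deviation gives 39 now, then 21 for 5 periods, then back to 35.
Gain from deviating: (39−35) today; loss: (35−21) in each of the next 5 periods.
No-deviation condition: (35−21)(δ+…+δ^5) ≥ 39−35, i.e. δ+…+δ^5 ≥ 2/7.
At δ = 1/3: δ+…+δ^5 = 0.4979 ≥ 0.2857.
So cooperation is sustainable.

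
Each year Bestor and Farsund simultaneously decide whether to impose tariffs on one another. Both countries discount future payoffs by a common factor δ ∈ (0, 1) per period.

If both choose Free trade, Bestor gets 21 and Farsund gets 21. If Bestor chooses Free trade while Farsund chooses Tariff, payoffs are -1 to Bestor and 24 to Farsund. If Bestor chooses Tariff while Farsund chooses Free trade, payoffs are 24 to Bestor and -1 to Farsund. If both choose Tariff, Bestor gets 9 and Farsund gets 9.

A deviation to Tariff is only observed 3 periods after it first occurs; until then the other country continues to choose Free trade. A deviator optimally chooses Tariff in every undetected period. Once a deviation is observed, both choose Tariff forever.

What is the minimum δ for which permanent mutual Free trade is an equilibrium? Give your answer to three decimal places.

0.585

The best deviation is to choose Tariff for all 3 undetected periods, earning 24 each, then 9 forever once detected.
Deviation value: 24(1−δ^3)/(1−δ) + 9δ^3/(1−δ); cooperation value: 21/(1−δ).
IC: 21 ≥ 24(1−δ^3) + 9δ^3 = 24 − 15δ^3.
So δ^3 ≥ 3/15 = 1/5, giving δ ≥ (1/5)^(1/3) ≈ 0.585.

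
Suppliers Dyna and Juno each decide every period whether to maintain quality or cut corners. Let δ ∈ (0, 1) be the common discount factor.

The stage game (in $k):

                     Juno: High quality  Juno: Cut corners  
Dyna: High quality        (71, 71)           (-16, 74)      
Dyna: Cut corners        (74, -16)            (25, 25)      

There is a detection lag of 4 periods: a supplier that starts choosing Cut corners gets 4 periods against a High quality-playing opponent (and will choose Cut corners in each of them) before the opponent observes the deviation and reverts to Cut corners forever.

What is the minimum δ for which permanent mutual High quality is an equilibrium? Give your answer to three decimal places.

Deviating for the 4 undetected periods gains 74−71 = 3 per period over cooperation, then loses 71−25 = 46 per period forever once punishment starts.
Gain: 3(1 + δ + … + δ^3); loss: 46·δ^4/(1−δ).
No profitable deviation ⇔ 3(1−δ^4) ≤ 46·δ^4, i.e. δ^4 ≥ 3/(3+46) = 3/49.
Hence δ ≥ (3/49)^(1/4) ≈ 0.497.

0.497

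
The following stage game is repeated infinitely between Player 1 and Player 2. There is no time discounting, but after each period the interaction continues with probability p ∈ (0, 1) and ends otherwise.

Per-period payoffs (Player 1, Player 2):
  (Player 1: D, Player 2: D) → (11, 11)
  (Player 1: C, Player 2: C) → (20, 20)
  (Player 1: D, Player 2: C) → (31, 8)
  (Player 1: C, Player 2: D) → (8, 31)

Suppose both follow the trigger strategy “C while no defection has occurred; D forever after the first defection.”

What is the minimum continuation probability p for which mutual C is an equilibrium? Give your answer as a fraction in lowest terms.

Expected cooperation value is 20 + p·20 + p²·20 + … = 20/(1−p); deviation gives 31 + p·11/(1−p).
20 ≥ 31(1−p) + 11p ⇒ 20p ≥ 11 ⇒ p ≥ 11/20.

11/20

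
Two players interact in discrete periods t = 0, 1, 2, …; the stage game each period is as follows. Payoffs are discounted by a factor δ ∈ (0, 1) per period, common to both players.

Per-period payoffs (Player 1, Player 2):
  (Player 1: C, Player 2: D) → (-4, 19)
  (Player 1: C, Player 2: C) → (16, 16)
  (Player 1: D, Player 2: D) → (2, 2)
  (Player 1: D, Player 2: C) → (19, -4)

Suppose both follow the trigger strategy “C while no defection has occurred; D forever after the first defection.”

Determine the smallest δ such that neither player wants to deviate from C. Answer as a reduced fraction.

3/17

Cooperation forever yields 16 each period: 16/(1−δ).
Deviating yields 19 once, then 2 forever: 19 + 2δ/(1−δ).
No profitable deviation requires 16/(1−δ) ≥ 19 + 2δ/(1−δ).
Multiplying by (1−δ): 16 ≥ 19(1−δ) + 2δ = 19 − 17δ.
So 17δ ≥ 3, i.e. δ ≥ 3/17.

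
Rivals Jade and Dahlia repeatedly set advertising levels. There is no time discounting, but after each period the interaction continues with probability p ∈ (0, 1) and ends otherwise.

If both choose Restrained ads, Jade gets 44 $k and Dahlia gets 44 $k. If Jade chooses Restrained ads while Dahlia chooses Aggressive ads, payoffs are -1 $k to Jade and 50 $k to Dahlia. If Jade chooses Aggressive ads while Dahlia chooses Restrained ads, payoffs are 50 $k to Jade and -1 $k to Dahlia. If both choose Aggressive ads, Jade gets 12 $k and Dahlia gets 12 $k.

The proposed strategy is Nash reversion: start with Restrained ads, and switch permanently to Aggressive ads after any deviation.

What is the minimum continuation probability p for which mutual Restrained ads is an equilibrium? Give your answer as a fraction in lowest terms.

3/19

Expected cooperation value is 44 + p·44 + p²·44 + … = 44/(1−p); deviation gives 50 + p·12/(1−p).
44 ≥ 50(1−p) + 12p ⇒ 38p ≥ 6 ⇒ p ≥ 6/38 = 3/19.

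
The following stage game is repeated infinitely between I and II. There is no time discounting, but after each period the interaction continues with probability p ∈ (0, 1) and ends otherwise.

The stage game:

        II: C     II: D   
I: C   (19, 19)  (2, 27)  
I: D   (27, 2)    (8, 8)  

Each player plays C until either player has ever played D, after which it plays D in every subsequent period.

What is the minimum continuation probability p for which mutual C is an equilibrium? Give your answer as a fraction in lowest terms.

8/19

With no time discounting, the continuation probability p plays the role of the discount factor.
Grim-trigger IC: 19/(1−p) ≥ 27 + 8p/(1−p) ⇒ p ≥ (27−19)/(27−8) = 8/19.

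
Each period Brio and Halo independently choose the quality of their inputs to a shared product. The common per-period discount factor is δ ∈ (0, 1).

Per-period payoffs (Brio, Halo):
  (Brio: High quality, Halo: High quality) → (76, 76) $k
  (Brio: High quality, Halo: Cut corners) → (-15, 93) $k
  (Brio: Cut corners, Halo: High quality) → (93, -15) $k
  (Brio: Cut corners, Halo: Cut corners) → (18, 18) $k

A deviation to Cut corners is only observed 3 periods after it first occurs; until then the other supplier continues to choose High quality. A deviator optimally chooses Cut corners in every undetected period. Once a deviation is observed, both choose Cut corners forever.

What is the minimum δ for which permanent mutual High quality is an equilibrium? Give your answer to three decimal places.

0.610

The best deviation is to choose Cut corners for all 3 undetected periods, earning 93 each, then 18 forever once detected.
Deviation value: 93(1−δ^3)/(1−δ) + 18δ^3/(1−δ); cooperation value: 76/(1−δ).
IC: 76 ≥ 93(1−δ^3) + 18δ^3 = 93 − 75δ^3.
So δ^3 ≥ 17/75, giving δ ≥ (17/75)^(1/3) ≈ 0.610.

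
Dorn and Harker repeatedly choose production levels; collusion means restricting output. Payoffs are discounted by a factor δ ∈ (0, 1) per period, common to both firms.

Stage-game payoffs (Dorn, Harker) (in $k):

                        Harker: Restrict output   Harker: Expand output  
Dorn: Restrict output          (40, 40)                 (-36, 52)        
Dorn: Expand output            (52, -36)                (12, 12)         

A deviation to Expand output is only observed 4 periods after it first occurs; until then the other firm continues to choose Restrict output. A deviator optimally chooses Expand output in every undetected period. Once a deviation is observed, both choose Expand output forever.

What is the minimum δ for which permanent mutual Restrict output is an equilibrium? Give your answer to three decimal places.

0.740

A deviator earns 52 for 4 periods, then 12 forever; cooperating earns 40 forever. Multiplying the IC by (1−δ):
40 ≥ 52(1−δ^4) + 12δ^4, so 40·δ^4 ≥ 12 and δ^4 ≥ 3/10.
δ ≥ (3/10)^(1/4) ≈ 0.740.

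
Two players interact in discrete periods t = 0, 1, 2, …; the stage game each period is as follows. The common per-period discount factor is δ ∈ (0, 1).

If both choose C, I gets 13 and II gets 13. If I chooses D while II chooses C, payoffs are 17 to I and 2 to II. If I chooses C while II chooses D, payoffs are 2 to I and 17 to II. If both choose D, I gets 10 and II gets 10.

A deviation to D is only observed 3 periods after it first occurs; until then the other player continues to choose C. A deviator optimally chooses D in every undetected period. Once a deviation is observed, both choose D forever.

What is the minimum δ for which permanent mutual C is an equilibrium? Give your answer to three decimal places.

The best deviation is to choose D for all 3 undetected periods, earning 17 each, then 10 forever once detected.
Deviation value: 17(1−δ^3)/(1−δ) + 10δ^3/(1−δ); cooperation value: 13/(1−δ).
IC: 13 ≥ 17(1−δ^3) + 10δ^3 = 17 − 7δ^3.
So δ^3 ≥ 4/7, giving δ ≥ (4/7)^(1/3) ≈ 0.830.

0.830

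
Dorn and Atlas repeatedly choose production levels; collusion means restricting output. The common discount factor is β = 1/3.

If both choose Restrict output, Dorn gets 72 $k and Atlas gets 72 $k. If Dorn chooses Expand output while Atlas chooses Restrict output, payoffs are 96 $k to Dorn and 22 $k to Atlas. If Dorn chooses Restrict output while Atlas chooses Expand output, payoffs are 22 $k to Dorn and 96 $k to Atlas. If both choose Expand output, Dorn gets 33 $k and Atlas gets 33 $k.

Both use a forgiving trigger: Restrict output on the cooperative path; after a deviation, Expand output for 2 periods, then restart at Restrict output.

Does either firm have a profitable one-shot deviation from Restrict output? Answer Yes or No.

IC: β+…+β^2 ≥ (96−72)/(72−33) = 8/13.
At β = 1/3: partial sum = 0.4444 < 0.6154. Cooperation not sustainable.

Yes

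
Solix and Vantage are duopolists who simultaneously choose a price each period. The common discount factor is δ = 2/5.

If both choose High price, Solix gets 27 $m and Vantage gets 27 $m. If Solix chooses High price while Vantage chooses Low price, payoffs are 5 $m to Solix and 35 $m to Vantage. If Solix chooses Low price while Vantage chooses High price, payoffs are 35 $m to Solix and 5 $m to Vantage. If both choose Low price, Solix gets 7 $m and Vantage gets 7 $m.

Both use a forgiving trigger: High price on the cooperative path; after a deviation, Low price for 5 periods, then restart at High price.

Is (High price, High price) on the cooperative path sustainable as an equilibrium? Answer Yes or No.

Yes

Comparing payoff streams over the 6 periods until play realigns: cooperate → 27(1+δ+…+δ^5); deviate → 35 + 7(δ+…+δ^5).
Cooperation is sustained iff (27−7)(δ+…+δ^5) ≥ 35−27.
δ+…+δ^5 = 2/5·(1−(2/5)^5)/(1−2/5) = 0.6598, and (35−27)/(27−7) = 0.4000.
0.6598 ≥ 0.4000, so cooperation is sustainable.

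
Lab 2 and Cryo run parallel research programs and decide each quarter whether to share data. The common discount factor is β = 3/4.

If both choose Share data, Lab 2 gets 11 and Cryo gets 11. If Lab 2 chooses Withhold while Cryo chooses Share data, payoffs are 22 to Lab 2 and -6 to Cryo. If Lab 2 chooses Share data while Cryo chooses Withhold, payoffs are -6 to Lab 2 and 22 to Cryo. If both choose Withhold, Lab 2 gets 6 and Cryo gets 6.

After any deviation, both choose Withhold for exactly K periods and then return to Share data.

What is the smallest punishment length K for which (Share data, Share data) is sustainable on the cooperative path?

5

IC: β(1−β^K)/(1−β) ≥ (22−11)/(11−6) = 11/5.
With β = 3/4: need 1 − β^K ≥ 11/5·(1−3/4)/(3/4), i.e. β^K ≤ 0.2667.
Since (3/4)^4 = 0.3164 and (3/4)^5 = 0.2373, the smallest such K is 5.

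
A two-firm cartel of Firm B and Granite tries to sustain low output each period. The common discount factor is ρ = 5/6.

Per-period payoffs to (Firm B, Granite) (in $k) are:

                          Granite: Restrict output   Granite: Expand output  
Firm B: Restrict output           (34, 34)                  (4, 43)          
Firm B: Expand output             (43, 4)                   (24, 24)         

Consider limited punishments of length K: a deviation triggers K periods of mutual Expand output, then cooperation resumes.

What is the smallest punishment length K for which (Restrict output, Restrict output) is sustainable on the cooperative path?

2

No profitable deviation requires (34−24)(ρ+…+ρ^K) ≥ 43−34, i.e. ρ+…+ρ^K ≥ 9/10 ≈ 0.9000.
With ρ = 5/6, the partial sums are K=1: 0.8333, K=2: 1.5278.
K = 2 is the first length at which the sum reaches 0.9000.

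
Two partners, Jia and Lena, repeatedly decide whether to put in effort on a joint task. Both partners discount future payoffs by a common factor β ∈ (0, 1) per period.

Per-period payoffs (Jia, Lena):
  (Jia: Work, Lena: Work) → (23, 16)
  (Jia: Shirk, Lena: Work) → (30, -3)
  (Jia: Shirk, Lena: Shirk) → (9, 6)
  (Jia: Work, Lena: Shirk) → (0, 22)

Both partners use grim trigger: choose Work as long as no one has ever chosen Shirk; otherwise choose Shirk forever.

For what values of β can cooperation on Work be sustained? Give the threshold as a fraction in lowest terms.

Jia's threshold: (30−23)/(30−9) = 1/3.
Lena's threshold: (22−16)/(22−6) = 3/8.
1/3 < 3/8, so Lena binds and β* = 3/8.

3/8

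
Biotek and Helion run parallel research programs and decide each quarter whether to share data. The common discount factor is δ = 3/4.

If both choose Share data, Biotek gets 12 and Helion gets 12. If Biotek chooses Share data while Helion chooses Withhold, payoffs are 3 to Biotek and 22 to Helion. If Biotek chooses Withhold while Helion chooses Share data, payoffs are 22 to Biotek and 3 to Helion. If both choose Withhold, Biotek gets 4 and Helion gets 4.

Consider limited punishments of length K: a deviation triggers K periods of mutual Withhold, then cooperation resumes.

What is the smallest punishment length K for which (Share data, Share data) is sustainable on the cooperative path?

No profitable deviation requires (12−4)(δ+…+δ^K) ≥ 22−12, i.e. δ+…+δ^K ≥ 5/4 ≈ 1.2500.
With δ = 3/4, the partial sums are K=1: 0.7500, K=2: 1.3125.
K = 2 is the first length at which the sum reaches 1.2500.

2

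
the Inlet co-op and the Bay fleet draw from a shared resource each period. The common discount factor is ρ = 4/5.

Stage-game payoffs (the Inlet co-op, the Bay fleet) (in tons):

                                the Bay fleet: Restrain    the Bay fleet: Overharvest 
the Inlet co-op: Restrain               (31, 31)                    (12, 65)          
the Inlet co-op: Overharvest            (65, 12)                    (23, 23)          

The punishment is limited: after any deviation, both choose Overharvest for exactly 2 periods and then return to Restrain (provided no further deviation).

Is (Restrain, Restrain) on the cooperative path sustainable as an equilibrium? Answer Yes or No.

No

IC: ρ+…+ρ^2 ≥ (65−31)/(31−23) = 17/4.
At ρ = 4/5: partial sum = 1.4400 < 4.2500. Cooperation not sustainable.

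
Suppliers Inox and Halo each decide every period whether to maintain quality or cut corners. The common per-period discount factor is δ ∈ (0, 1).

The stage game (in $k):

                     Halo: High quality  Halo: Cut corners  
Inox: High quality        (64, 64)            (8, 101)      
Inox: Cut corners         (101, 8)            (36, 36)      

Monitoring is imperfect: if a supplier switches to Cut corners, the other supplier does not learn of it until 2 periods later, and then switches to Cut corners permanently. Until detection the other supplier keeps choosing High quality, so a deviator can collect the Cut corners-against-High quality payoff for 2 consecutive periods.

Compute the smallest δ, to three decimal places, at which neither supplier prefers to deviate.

Deviating for the 2 undetected periods gains 101−64 = 37 per period over cooperation, then loses 64−36 = 28 per period forever once punishment starts.
Gain: 37(1 + δ + … + δ^1); loss: 28·δ^2/(1−δ).
No profitable deviation ⇔ 37(1−δ^2) ≤ 28·δ^2, i.e. δ^2 ≥ 37/(37+28) = 37/65.
Hence δ ≥ (37/65)^(1/2) ≈ 0.754.

0.754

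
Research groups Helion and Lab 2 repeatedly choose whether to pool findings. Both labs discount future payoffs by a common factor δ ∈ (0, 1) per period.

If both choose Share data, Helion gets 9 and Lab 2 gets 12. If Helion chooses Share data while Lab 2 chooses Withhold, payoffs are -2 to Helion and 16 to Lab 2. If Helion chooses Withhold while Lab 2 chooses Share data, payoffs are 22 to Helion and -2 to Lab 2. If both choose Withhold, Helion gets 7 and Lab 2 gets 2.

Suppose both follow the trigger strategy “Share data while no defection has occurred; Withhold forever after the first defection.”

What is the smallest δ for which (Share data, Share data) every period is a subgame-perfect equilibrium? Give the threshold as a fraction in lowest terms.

Helion's threshold: (22−9)/(22−7) = 13/15.
Lab 2's threshold: (16−12)/(16−2) = 2/7.
13/15 > 2/7, so Helion binds and δ* = 13/15.

13/15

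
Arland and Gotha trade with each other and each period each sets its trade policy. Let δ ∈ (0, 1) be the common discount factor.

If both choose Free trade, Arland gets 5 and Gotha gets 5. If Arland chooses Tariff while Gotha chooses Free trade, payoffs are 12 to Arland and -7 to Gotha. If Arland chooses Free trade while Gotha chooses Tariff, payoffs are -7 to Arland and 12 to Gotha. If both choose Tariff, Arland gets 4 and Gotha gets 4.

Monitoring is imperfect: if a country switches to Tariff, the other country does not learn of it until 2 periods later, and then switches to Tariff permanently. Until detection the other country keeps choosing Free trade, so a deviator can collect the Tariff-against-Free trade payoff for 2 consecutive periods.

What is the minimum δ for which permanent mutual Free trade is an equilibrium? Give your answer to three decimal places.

0.935

The best deviation is to choose Tariff for all 2 undetected periods, earning 12 each, then 4 forever once detected.
Deviation value: 12(1−δ^2)/(1−δ) + 4δ^2/(1−δ); cooperation value: 5/(1−δ).
IC: 5 ≥ 12(1−δ^2) + 4δ^2 = 12 − 8δ^2.
So δ^2 ≥ 7/8, giving δ ≥ (7/8)^(1/2) ≈ 0.935.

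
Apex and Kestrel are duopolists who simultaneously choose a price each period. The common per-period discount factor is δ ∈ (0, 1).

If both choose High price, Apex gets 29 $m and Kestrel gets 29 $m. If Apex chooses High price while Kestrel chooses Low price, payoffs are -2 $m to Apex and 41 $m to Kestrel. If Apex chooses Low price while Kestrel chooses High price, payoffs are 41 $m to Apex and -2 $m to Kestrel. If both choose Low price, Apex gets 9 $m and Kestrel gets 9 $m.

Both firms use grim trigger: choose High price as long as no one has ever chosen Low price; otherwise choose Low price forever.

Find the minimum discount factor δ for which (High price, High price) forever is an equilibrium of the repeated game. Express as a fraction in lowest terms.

3/8

Under grim trigger the critical discount factor is (T−C)/(T−P) with T = 41, C = 29, P = 9.
δ* = (41−29)/(41−9) = 12/32 = 3/8.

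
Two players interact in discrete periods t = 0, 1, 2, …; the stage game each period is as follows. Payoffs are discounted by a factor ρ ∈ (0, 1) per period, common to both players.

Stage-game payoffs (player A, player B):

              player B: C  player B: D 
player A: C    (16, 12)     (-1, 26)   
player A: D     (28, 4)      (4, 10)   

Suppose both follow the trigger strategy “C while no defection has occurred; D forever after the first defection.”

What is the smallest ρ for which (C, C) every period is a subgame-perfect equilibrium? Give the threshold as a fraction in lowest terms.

player A's threshold: (28−16)/(28−4) = 1/2.
player B's threshold: (26−12)/(26−10) = 7/8.
1/2 < 7/8, so player B binds and ρ* = 7/8.

7/8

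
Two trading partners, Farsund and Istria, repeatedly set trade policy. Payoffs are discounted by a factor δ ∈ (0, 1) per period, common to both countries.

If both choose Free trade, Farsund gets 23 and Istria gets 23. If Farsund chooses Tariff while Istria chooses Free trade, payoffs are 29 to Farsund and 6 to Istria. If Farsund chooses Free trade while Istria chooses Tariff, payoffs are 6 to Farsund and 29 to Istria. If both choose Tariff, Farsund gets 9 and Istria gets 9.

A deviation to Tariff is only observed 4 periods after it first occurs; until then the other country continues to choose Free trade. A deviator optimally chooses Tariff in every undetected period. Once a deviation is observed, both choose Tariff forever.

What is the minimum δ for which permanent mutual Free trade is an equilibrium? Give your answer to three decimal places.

The best deviation is to choose Tariff for all 4 undetected periods, earning 29 each, then 9 forever once detected.
Deviation value: 29(1−δ^4)/(1−δ) + 9δ^4/(1−δ); cooperation value: 23/(1−δ).
IC: 23 ≥ 29(1−δ^4) + 9δ^4 = 29 − 20δ^4.
So δ^4 ≥ 6/20 = 3/10, giving δ ≥ (3/10)^(1/4) ≈ 0.740.

0.740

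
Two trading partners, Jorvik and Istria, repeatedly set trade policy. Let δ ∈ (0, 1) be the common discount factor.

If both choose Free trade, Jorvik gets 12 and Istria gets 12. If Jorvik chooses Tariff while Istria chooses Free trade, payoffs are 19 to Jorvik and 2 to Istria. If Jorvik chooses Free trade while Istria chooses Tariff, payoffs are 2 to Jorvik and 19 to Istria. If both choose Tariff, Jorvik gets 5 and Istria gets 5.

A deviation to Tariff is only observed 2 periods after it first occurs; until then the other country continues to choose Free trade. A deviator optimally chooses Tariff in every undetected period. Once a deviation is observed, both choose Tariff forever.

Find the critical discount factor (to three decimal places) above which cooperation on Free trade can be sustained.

0.707

Deviating for the 2 undetected periods gains 19−12 = 7 per period over cooperation, then loses 12−5 = 7 per period forever once punishment starts.
Gain: 7(1 + δ + … + δ^1); loss: 7·δ^2/(1−δ).
No profitable deviation ⇔ 7(1−δ^2) ≤ 7·δ^2, i.e. δ^2 ≥ 7/(7+7) = 1/2.
Hence δ ≥ (1/2)^(1/2) ≈ 0.707.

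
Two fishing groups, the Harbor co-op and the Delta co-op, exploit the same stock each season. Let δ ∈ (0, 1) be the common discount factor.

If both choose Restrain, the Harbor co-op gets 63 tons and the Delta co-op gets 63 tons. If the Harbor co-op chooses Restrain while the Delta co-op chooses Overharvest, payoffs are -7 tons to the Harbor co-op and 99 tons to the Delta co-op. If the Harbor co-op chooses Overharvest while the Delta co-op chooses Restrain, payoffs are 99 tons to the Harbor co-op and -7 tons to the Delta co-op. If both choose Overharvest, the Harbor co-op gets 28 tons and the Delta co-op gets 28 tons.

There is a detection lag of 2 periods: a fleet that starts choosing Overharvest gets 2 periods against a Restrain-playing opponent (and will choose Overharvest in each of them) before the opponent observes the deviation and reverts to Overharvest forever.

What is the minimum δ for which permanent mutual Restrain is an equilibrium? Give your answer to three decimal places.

0.712

A deviator earns 99 for 2 periods, then 28 forever; cooperating earns 63 forever. Multiplying the IC by (1−δ):
63 ≥ 99(1−δ^2) + 28δ^2, so 71·δ^2 ≥ 36 and δ^2 ≥ 36/71.
δ ≥ (36/71)^(1/2) ≈ 0.712.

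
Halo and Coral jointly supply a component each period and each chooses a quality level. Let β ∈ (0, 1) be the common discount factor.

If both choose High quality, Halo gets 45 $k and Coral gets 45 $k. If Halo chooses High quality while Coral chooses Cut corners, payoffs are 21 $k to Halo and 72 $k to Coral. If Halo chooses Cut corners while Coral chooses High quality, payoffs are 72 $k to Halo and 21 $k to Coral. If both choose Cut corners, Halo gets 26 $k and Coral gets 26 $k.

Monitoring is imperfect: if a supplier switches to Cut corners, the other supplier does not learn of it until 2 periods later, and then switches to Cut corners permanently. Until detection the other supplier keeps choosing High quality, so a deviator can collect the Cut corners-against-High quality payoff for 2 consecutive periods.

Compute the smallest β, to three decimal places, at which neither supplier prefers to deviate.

0.766

A deviator earns 72 for 2 periods, then 26 forever; cooperating earns 45 forever. Multiplying the IC by (1−β):
45 ≥ 72(1−β^2) + 26β^2, so 46·β^2 ≥ 27 and β^2 ≥ 27/46.
β ≥ (27/46)^(1/2) ≈ 0.766.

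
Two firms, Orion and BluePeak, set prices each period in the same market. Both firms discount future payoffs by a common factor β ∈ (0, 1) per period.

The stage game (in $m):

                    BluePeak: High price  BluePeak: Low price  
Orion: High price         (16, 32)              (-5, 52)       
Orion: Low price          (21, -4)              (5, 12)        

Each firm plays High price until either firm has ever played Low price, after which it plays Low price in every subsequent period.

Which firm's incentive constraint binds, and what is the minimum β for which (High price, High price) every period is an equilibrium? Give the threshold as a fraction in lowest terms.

Orion's threshold: (21−16)/(21−5) = 5/16.
BluePeak's threshold: (52−32)/(52−12) = 1/2.
5/16 < 1/2, so BluePeak binds and β* = 1/2.

BluePeak; β ≥ 1/2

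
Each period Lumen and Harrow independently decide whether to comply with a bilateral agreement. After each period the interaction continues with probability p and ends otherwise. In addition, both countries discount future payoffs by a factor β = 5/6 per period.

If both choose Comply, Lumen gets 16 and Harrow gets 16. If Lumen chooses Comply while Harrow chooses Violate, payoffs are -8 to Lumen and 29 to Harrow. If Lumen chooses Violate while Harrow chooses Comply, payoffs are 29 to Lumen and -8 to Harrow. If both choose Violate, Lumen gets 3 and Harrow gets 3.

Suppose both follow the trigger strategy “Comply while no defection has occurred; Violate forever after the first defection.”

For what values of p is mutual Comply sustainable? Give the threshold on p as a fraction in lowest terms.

With continuation probability p and discount β, the effective per-period discount factor is βp.
Grim-trigger IC: βp ≥ (29−16)/(29−3) = 1/2.
So p ≥ (1/2)/(5/6) = 3/5.

3/5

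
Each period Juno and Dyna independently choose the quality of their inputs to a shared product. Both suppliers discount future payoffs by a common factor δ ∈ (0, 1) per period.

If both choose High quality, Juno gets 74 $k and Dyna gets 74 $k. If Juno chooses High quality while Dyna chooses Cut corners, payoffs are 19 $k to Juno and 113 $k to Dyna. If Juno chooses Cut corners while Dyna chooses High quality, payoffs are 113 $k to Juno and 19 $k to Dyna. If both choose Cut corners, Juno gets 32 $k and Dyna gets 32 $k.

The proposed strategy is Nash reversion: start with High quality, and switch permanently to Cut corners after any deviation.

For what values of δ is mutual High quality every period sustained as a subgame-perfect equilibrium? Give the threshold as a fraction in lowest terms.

13/27

One-period gain from deviating is 113 − 74 = 39. The loss is 74 − 32 = 42 in every subsequent period, with present value 42·δ/(1−δ).
Deviation is unprofitable when 42·δ/(1−δ) ≥ 39, i.e. δ/(1−δ) ≥ 13/14.
Equivalently δ ≥ 39/(39+42) = 13/27.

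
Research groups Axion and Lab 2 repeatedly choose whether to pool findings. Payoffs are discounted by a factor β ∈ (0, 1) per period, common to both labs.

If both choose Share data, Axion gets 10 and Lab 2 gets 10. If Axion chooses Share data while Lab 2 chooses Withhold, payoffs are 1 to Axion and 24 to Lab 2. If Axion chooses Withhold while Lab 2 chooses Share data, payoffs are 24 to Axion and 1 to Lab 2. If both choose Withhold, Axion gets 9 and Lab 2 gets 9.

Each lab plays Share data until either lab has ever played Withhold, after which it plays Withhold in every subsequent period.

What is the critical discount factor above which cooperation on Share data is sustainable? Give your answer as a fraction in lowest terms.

Under grim trigger the critical discount factor is (T−C)/(T−P) with T = 24, C = 10, P = 9.
β* = (24−10)/(24−9) = 14/15.

14/15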